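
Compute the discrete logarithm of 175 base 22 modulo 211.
121

Baby-step giant-step with step n = ⌈√211⌉ = 15.
Baby steps 22^j mod 211 (j:value) for j=0..14: 0:1, 1:22, 2:62, 3:98, 4:46, 5:168, 6:109, 7:77, 8:6, 9:132, 10:161, 11:166, 12:65, 13:164, 14:21.
Giant-step multiplier: 22^(-15) ≡ 22^(210-15) = 22^195 ≡ 153 (mod 211).
Giant steps γ_i = 175·153^i mod 211: γ_0=175, γ_1=189, γ_2=10, γ_3=53, γ_4=91, γ_5=208, γ_6=174, γ_7=36, γ_8=22 (in table at j=1).
x = i·n + j = 8·15 + 1 = 121.
Check: 22^121 ≡ 175 (mod 211).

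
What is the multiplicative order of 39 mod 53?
52

53 is prime, so ord(39) divides φ(53) = 52.
Divisors of 52: 1, 2, 4, 13, 26, 52.
Repeated squaring: 39^1 ≡ 39, 39^2 ≡ 37, 39^4 ≡ 44, 39^8 ≡ 28, 39^16 ≡ 42, 39^32 ≡ 15 (mod 53).
Test 39^d mod 53 for each divisor d in increasing order:
39^1 ≡ 39
39^2 ≡ 37
39^4 ≡ 44
39^13 = 39^8·39^4·39^1 ≡ 30
39^26 = 39^16·39^8·39^2 ≡ 52
39^52 = 39^32·39^16·39^4 ≡ 1  ← first divisor giving 1
The order is 52.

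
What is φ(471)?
312

471 = 3 × 157
φ(n) = n × ∏(1 - 1/p) for each prime p dividing n
φ(471) = 471 × (1 - 1/3) × (1 - 1/157) = 312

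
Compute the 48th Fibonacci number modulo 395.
146

Matrix identity: Q^n = [[F_(n+1), F_n], [F_n, F_(n-1)]] with Q = [[1,1],[1,0]].
n = 48 = 110000₂. Square-and-multiply, entries mod 395:
Q^1 = [[1,1],[1,0]]
Q^3 = (Q^1)²·Q = [[3,2],[2,1]]
Q^6 = (Q^3)² = [[13,8],[8,5]]
Q^12 = (Q^6)² = [[233,144],[144,89]]
Q^24 = (Q^12)² = [[370,153],[153,217]]
Q^48 = (Q^24)² = [[334,146],[146,188]]
F_48 mod 395 = Q^48[0][1] = 146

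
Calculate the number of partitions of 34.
12310

p(n) counts ways to write n as a sum of positive integers (order ignored).
Euler's pentagonal recurrence: p(k) = p(k-1) + p(k-2) - p(k-5) - p(k-7) + p(k-12) + p(k-15) - ... (offsets j(3j∓1)/2, signs ++--, p(0)=1, p(<0)=0).
DP table for k = 0..33: p(0)=1, p(1)=1, p(2)=2, p(3)=3, p(4)=5, p(5)=7, p(6)=11, p(7)=15, p(8)=22, p(9)=30, p(10)=42, p(11)=56, p(12)=77, p(13)=101, p(14)=135, p(15)=176, p(16)=231, p(17)=297, p(18)=385, p(19)=490, p(20)=627, p(21)=792, p(22)=1002, p(23)=1255, p(24)=1575, p(25)=1958, p(26)=2436, p(27)=3010, p(28)=3718, p(29)=4565, p(30)=5604, p(31)=6842, p(32)=8349, p(33)=10143.
Final step: p(34) = p(33) + p(32) - p(29) - p(27) + p(22) + p(19) - p(12) - p(8)
= 10143 + 8349 - 4565 - 3010 + 1002 + 490 - 77 - 22
= 12310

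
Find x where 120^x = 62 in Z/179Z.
41

Baby-step giant-step with step n = ⌈√179⌉ = 14.
Baby steps 120^j mod 179 (j:value) for j=0..13: 0:1, 1:120, 2:80, 3:113, 4:135, 5:90, 6:60, 7:40, 8:146, 9:157, 10:45, 11:30, 12:20, 13:73.
Giant-step multiplier: 120^(-14) ≡ 120^(178-14) = 120^164 ≡ 65 (mod 179).
Giant steps γ_i = 62·65^i mod 179: γ_0=62, γ_1=92, γ_2=73 (in table at j=13).
x = i·n + j = 2·14 + 13 = 41.
Check: 120^41 ≡ 62 (mod 179).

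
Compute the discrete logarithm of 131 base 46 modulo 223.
130

Baby-step giant-step with step n = ⌈√223⌉ = 15.
Baby steps 46^j mod 223 (j:value) for j=0..14: 0:1, 1:46, 2:109, 3:108, 4:62, 5:176, 6:68, 7:6, 8:53, 9:208, 10:202, 11:149, 12:164, 13:185, 14:36.
Giant-step multiplier: 46^(-15) ≡ 46^(222-15) = 46^207 ≡ 54 (mod 223).
Giant steps γ_i = 131·54^i mod 223: γ_0=131, γ_1=161, γ_2=220, γ_3=61, γ_4=172, γ_5=145, γ_6=25, γ_7=12, γ_8=202 (in table at j=10).
x = i·n + j = 8·15 + 10 = 130.
Check: 46^130 ≡ 131 (mod 223).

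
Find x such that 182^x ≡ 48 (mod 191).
16

Baby-step giant-step with step n = ⌈√191⌉ = 14.
Baby steps 182^j mod 191 (j:value) for j=0..13: 0:1, 1:182, 2:81, 3:35, 4:67, 5:161, 6:79, 7:53, 8:96, 9:91, 10:136, 11:113, 12:129, 13:176.
Giant-step multiplier: 182^(-14) ≡ 182^(190-14) = 182^176 ≡ 133 (mod 191).
Giant steps γ_i = 48·133^i mod 191: γ_0=48, γ_1=81 (in table at j=2).
x = i·n + j = 1·14 + 2 = 16.
Check: 182^16 ≡ 48 (mod 191).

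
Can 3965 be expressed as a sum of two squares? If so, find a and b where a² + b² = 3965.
11² + 62² (a=11, b=62)

Factorization: 3965 = 5 × 13 × 61
By Fermat: n is sum of two squares iff every prime p ≡ 3 (mod 4) appears to even power.
All primes ≡ 3 (mod 4) appear to even power.
Search a = 0, 1, 2, … for 3965 - a² a perfect square: first hit at a = 11: 3965 - 121 = 3844 = 62².
3965 = 11² + 62² = 121 + 3844 ✓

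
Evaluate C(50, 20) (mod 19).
5

Using Lucas' theorem:
Write n=50 and k=20 in base 19:
n in base 19: [2, 12]
k in base 19: [1, 1]
C(50,20) mod 19 = ∏ C(n_i, k_i) mod 19
Digit binomials (mod 19): C(2,1) = 2; C(12,1) = 12
Product: 2 × 12 = 24 ≡ 5 (mod 19)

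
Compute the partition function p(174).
397125074750

p(n) counts ways to write n as a sum of positive integers (order ignored).
Euler's pentagonal recurrence: p(k) = p(k-1) + p(k-2) - p(k-5) - p(k-7) + p(k-12) + p(k-15) - ... (offsets j(3j∓1)/2, signs ++--, p(0)=1, p(<0)=0).
DP table for k = 0..173: p(0)=1, p(1)=1, p(2)=2, p(3)=3, p(4)=5, p(5)=7, p(6)=11, p(7)=15, p(8)=22, p(9)=30, p(10)=42, p(11)=56, p(12)=77, p(13)=101, p(14)=135, p(15)=176, p(16)=231, p(17)=297, p(18)=385, p(19)=490, p(20)=627, p(21)=792, p(22)=1002, p(23)=1255, p(24)=1575, p(25)=1958, p(26)=2436, p(27)=3010, p(28)=3718, p(29)=4565, p(30)=5604, p(31)=6842, p(32)=8349, p(33)=10143, p(34)=12310, p(35)=14883, p(36)=17977, p(37)=21637, p(38)=26015, p(39)=31185, p(40)=37338, p(41)=44583, p(42)=53174, p(43)=63261, p(44)=75175, p(45)=89134, p(46)=105558, p(47)=124754, p(48)=147273, p(49)=173525, p(50)=204226, p(51)=239943, p(52)=281589, p(53)=329931, p(54)=386155, p(55)=451276, p(56)=526823, p(57)=614154, p(58)=715220, p(59)=831820, p(60)=966467, p(61)=1121505, p(62)=1300156, p(63)=1505499, p(64)=1741630, p(65)=2012558, p(66)=2323520, p(67)=2679689, p(68)=3087735, p(69)=3554345, p(70)=4087968, p(71)=4697205, p(72)=5392783, p(73)=6185689, p(74)=7089500, p(75)=8118264, p(76)=9289091, p(77)=10619863, p(78)=12132164, p(79)=13848650, p(80)=15796476, p(81)=18004327, p(82)=20506255, p(83)=23338469, p(84)=26543660, p(85)=30167357, p(86)=34262962, p(87)=38887673, p(88)=44108109, p(89)=49995925, p(90)=56634173, p(91)=64112359, p(92)=72533807, p(93)=82010177, p(94)=92669720, p(95)=104651419, p(96)=118114304, p(97)=133230930, p(98)=150198136, p(99)=169229875, p(100)=190569292, p(101)=214481126, p(102)=241265379, p(103)=271248950, p(104)=304801365, p(105)=342325709, p(106)=384276336, p(107)=431149389, p(108)=483502844, p(109)=541946240, p(110)=607163746, p(111)=679903203, p(112)=761002156, p(113)=851376628, p(114)=952050665, p(115)=1064144451, p(116)=1188908248, p(117)=1327710076, p(118)=1482074143, p(119)=1653668665, p(120)=1844349560, p(121)=2056148051, p(122)=2291320912, p(123)=2552338241, p(124)=2841940500, p(125)=3163127352, p(126)=3519222692, p(127)=3913864295, p(128)=4351078600, p(129)=4835271870, p(130)=5371315400, p(131)=5964539504, p(132)=6620830889, p(133)=7346629512, p(134)=8149040695, p(135)=9035836076, p(136)=10015581680, p(137)=11097645016, p(138)=12292341831, p(139)=13610949895, p(140)=15065878135, p(141)=16670689208, p(142)=18440293320, p(143)=20390982757, p(144)=22540654445, p(145)=24908858009, p(146)=27517052599, p(147)=30388671978, p(148)=33549419497, p(149)=37027355200, p(150)=40853235313, p(151)=45060624582, p(152)=49686288421, p(153)=54770336324, p(154)=60356673280, p(155)=66493182097, p(156)=73232243759, p(157)=80630964769, p(158)=88751778802, p(159)=97662728555, p(160)=107438159466, p(161)=118159068427, p(162)=129913904637, p(163)=142798995930, p(164)=156919475295, p(165)=172389800255, p(166)=189334822579, p(167)=207890420102, p(168)=228204732751, p(169)=250438925115, p(170)=274768617130, p(171)=301384802048, p(172)=330495499613, p(173)=362326859895.
Final step: p(174) = p(173) + p(172) - p(169) - p(167) + p(162) + p(159) - p(152) - p(148) + p(139) + p(134) - p(123) - p(117) + p(104) + p(97) - p(82) - p(74) + p(57) + p(48) - p(29) - p(19)
= 362326859895 + 330495499613 - 250438925115 - 207890420102 + 129913904637 + 97662728555 - 49686288421 - 33549419497 + 13610949895 + 8149040695 - 2552338241 - 1327710076 + 304801365 + 133230930 - 20506255 - 7089500 + 614154 + 147273 - 4565 - 490
= 397125074750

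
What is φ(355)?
280

355 = 5 × 71
φ(n) = n × ∏(1 - 1/p) for each prime p dividing n
φ(355) = 355 × (1 - 1/5) × (1 - 1/71) = 280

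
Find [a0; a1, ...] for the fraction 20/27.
[0; 1, 2, 1, 6]

Euclidean algorithm steps:
20 = 0 × 27 + 20
27 = 1 × 20 + 7
20 = 2 × 7 + 6
7 = 1 × 6 + 1
6 = 6 × 1 + 0
Continued fraction: [0; 1, 2, 1, 6]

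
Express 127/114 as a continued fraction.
[1; 8, 1, 3, 3]

Euclidean algorithm steps:
127 = 1 × 114 + 13
114 = 8 × 13 + 10
13 = 1 × 10 + 3
10 = 3 × 3 + 1
3 = 3 × 1 + 0
Continued fraction: [1; 8, 1, 3, 3]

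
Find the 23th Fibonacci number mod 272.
97

Matrix identity: Q^n = [[F_(n+1), F_n], [F_n, F_(n-1)]] with Q = [[1,1],[1,0]].
n = 23 = 10111₂. Square-and-multiply, entries mod 272:
Q^1 = [[1,1],[1,0]]
Q^2 = (Q^1)² = [[2,1],[1,1]]
Q^5 = (Q^2)²·Q = [[8,5],[5,3]]
Q^11 = (Q^5)²·Q = [[144,89],[89,55]]
Q^23 = (Q^11)²·Q = [[128,97],[97,31]]
F_23 mod 272 = Q^23[0][1] = 97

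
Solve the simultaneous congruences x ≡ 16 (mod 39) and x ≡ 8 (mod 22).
250

Using Chinese Remainder Theorem:
M = 39 × 22 = 858
M1 = 22, M2 = 39
y1 = 22^(-1) mod 39 = 16
y2 = 39^(-1) mod 22 = 13
x = (16×22×16 + 8×39×13) mod 858 = 250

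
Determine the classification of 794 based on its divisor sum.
deficient

Proper divisors of 794: sum = 1 + 2 + 397 = 400
Since 400 < 794, 794 is deficient.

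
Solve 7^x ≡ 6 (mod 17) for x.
13

Baby-step giant-step with step n = ⌈√17⌉ = 5.
Baby steps 7^j mod 17 (j:value) for j=0..4: 0:1, 1:7, 2:15, 3:3, 4:4.
Giant-step multiplier: 7^(-5) ≡ 7^(16-5) = 7^11 ≡ 14 (mod 17).
Giant steps γ_i = 6·14^i mod 17: γ_0=6, γ_1=16, γ_2=3 (in table at j=3).
x = i·n + j = 2·5 + 3 = 13.
Check: 7^13 ≡ 6 (mod 17).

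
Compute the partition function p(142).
18440293320

p(n) counts ways to write n as a sum of positive integers (order ignored).
Euler's pentagonal recurrence: p(k) = p(k-1) + p(k-2) - p(k-5) - p(k-7) + p(k-12) + p(k-15) - ... (offsets j(3j∓1)/2, signs ++--, p(0)=1, p(<0)=0).
DP table for k = 0..141: p(0)=1, p(1)=1, p(2)=2, p(3)=3, p(4)=5, p(5)=7, p(6)=11, p(7)=15, p(8)=22, p(9)=30, p(10)=42, p(11)=56, p(12)=77, p(13)=101, p(14)=135, p(15)=176, p(16)=231, p(17)=297, p(18)=385, p(19)=490, p(20)=627, p(21)=792, p(22)=1002, p(23)=1255, p(24)=1575, p(25)=1958, p(26)=2436, p(27)=3010, p(28)=3718, p(29)=4565, p(30)=5604, p(31)=6842, p(32)=8349, p(33)=10143, p(34)=12310, p(35)=14883, p(36)=17977, p(37)=21637, p(38)=26015, p(39)=31185, p(40)=37338, p(41)=44583, p(42)=53174, p(43)=63261, p(44)=75175, p(45)=89134, p(46)=105558, p(47)=124754, p(48)=147273, p(49)=173525, p(50)=204226, p(51)=239943, p(52)=281589, p(53)=329931, p(54)=386155, p(55)=451276, p(56)=526823, p(57)=614154, p(58)=715220, p(59)=831820, p(60)=966467, p(61)=1121505, p(62)=1300156, p(63)=1505499, p(64)=1741630, p(65)=2012558, p(66)=2323520, p(67)=2679689, p(68)=3087735, p(69)=3554345, p(70)=4087968, p(71)=4697205, p(72)=5392783, p(73)=6185689, p(74)=7089500, p(75)=8118264, p(76)=9289091, p(77)=10619863, p(78)=12132164, p(79)=13848650, p(80)=15796476, p(81)=18004327, p(82)=20506255, p(83)=23338469, p(84)=26543660, p(85)=30167357, p(86)=34262962, p(87)=38887673, p(88)=44108109, p(89)=49995925, p(90)=56634173, p(91)=64112359, p(92)=72533807, p(93)=82010177, p(94)=92669720, p(95)=104651419, p(96)=118114304, p(97)=133230930, p(98)=150198136, p(99)=169229875, p(100)=190569292, p(101)=214481126, p(102)=241265379, p(103)=271248950, p(104)=304801365, p(105)=342325709, p(106)=384276336, p(107)=431149389, p(108)=483502844, p(109)=541946240, p(110)=607163746, p(111)=679903203, p(112)=761002156, p(113)=851376628, p(114)=952050665, p(115)=1064144451, p(116)=1188908248, p(117)=1327710076, p(118)=1482074143, p(119)=1653668665, p(120)=1844349560, p(121)=2056148051, p(122)=2291320912, p(123)=2552338241, p(124)=2841940500, p(125)=3163127352, p(126)=3519222692, p(127)=3913864295, p(128)=4351078600, p(129)=4835271870, p(130)=5371315400, p(131)=5964539504, p(132)=6620830889, p(133)=7346629512, p(134)=8149040695, p(135)=9035836076, p(136)=10015581680, p(137)=11097645016, p(138)=12292341831, p(139)=13610949895, p(140)=15065878135, p(141)=16670689208.
Final step: p(142) = p(141) + p(140) - p(137) - p(135) + p(130) + p(127) - p(120) - p(116) + p(107) + p(102) - p(91) - p(85) + p(72) + p(65) - p(50) - p(42) + p(25) + p(16)
= 16670689208 + 15065878135 - 11097645016 - 9035836076 + 5371315400 + 3913864295 - 1844349560 - 1188908248 + 431149389 + 241265379 - 64112359 - 30167357 + 5392783 + 2012558 - 204226 - 53174 + 1958 + 231
= 18440293320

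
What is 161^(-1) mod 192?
161

gcd(161, 192) = 1, so the inverse exists.
Extended Euclidean algorithm on (192, 161):
192 = 1 × 161 + 31  ⟹  31 = (1)·192 + (-1)·161
161 = 5 × 31 + 6  ⟹  6 = (-5)·192 + (6)·161
31 = 5 × 6 + 1  ⟹  1 = (26)·192 + (-31)·161
So (-31)·161 ≡ 1 (mod 192), i.e. 161^(-1) ≡ -31 ≡ 161 (mod 192).
Check: 161 × 161 = 25921 ≡ 1 (mod 192)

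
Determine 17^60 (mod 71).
1

Repeated squaring. Binary of 60 = 111100.
17^1 ≡ 17 (mod 71); 17^2 ≡ 5 (mod 71); 17^4 ≡ 25 (mod 71); 17^8 ≡ 57 (mod 71); 17^16 ≡ 54 (mod 71); 17^32 ≡ 5 (mod 71)
17^60 = 17^4 × 17^8 × 17^16 × 17^32 ≡ 1 (mod 71)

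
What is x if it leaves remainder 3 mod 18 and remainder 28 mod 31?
183

Using Chinese Remainder Theorem:
M = 18 × 31 = 558
M1 = 31, M2 = 18
y1 = 31^(-1) mod 18 = 7
y2 = 18^(-1) mod 31 = 19
x = (3×31×7 + 28×18×19) mod 558 = 183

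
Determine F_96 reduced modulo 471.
285

Matrix identity: Q^n = [[F_(n+1), F_n], [F_n, F_(n-1)]] with Q = [[1,1],[1,0]].
n = 96 = 1100000₂. Square-and-multiply, entries mod 471:
Q^1 = [[1,1],[1,0]]
Q^3 = (Q^1)²·Q = [[3,2],[2,1]]
Q^6 = (Q^3)² = [[13,8],[8,5]]
Q^12 = (Q^6)² = [[233,144],[144,89]]
Q^24 = (Q^12)² = [[136,210],[210,397]]
Q^48 = (Q^24)² = [[424,303],[303,121]]
Q^96 = (Q^48)² = [[289,285],[285,4]]
F_96 mod 471 = Q^96[0][1] = 285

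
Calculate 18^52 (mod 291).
216

Repeated squaring. Binary of 52 = 110100.
18^1 ≡ 18 (mod 291); 18^2 ≡ 33 (mod 291); 18^4 ≡ 216 (mod 291); 18^8 ≡ 96 (mod 291); 18^16 ≡ 195 (mod 291); 18^32 ≡ 195 (mod 291)
18^52 = 18^4 × 18^16 × 18^32 ≡ 216 (mod 291)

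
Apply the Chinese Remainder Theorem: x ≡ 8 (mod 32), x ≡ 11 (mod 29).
40

Using Chinese Remainder Theorem:
M = 32 × 29 = 928
M1 = 29, M2 = 32
y1 = 29^(-1) mod 32 = 21
y2 = 32^(-1) mod 29 = 10
x = (8×29×21 + 11×32×10) mod 928 = 40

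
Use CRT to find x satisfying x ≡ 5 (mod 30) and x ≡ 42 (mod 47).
935

Using Chinese Remainder Theorem:
M = 30 × 47 = 1410
M1 = 47, M2 = 30
y1 = 47^(-1) mod 30 = 23
y2 = 30^(-1) mod 47 = 11
x = (5×47×23 + 42×30×11) mod 1410 = 935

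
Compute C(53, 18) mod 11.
1

Using Lucas' theorem:
Write n=53 and k=18 in base 11:
n in base 11: [4, 9]
k in base 11: [1, 7]
C(53,18) mod 11 = ∏ C(n_i, k_i) mod 11
Digit binomials (mod 11): C(4,1) = 4; C(9,7) = 36 ≡ 3
Product: 4 × 3 = 12 ≡ 1 (mod 11)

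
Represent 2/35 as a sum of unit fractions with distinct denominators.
1/18 + 1/630

Greedy algorithm:
2/35: ceiling(35/2) = 18, use 1/18
1/630: ceiling(630/1) = 630, use 1/630
Result: 2/35 = 1/18 + 1/630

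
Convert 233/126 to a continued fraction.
[1; 1, 5, 1, 1, 1, 2, 2]

Euclidean algorithm steps:
233 = 1 × 126 + 107
126 = 1 × 107 + 19
107 = 5 × 19 + 12
19 = 1 × 12 + 7
12 = 1 × 7 + 5
7 = 1 × 5 + 2
5 = 2 × 2 + 1
2 = 2 × 1 + 0
Continued fraction: [1; 1, 5, 1, 1, 1, 2, 2]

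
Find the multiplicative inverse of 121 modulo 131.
13

gcd(121, 131) = 1, so the inverse exists.
Extended Euclidean algorithm on (131, 121):
131 = 1 × 121 + 10  ⟹  10 = (1)·131 + (-1)·121
121 = 12 × 10 + 1  ⟹  1 = (-12)·131 + (13)·121
So (13)·121 ≡ 1 (mod 131), i.e. 121^(-1) ≡ 13 (mod 131).
Check: 121 × 13 = 1573 ≡ 1 (mod 131)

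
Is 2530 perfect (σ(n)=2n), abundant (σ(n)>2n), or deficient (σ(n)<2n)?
abundant

Proper divisors of 2530: sum = 1 + 2 + 5 + 10 + 11 + 22 + 23 + 46 + 55 + 110 + 115 + 230 + 253 + 506 + 1265 = 2654
Since 2654 > 2530, 2530 is abundant.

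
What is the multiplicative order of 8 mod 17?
8

17 is prime, so ord(8) divides φ(17) = 16.
Divisors of 16: 1, 2, 4, 8, 16.
Repeated squaring: 8^1 ≡ 8, 8^2 ≡ 13, 8^4 ≡ 16, 8^8 ≡ 1, 8^16 ≡ 1 (mod 17).
Test 8^d mod 17 for each divisor d in increasing order:
8^1 ≡ 8
8^2 ≡ 13
8^4 ≡ 16
8^8 ≡ 1  ← first divisor giving 1
The order is 8.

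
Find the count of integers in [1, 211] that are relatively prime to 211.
210

211 = 211
φ(n) = n × ∏(1 - 1/p) for each prime p dividing n
φ(211) = 211 × (1 - 1/211) = 210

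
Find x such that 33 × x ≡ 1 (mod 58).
51

gcd(33, 58) = 1, so the inverse exists.
Extended Euclidean algorithm on (58, 33):
58 = 1 × 33 + 25  ⟹  25 = (1)·58 + (-1)·33
33 = 1 × 25 + 8  ⟹  8 = (-1)·58 + (2)·33
25 = 3 × 8 + 1  ⟹  1 = (4)·58 + (-7)·33
So (-7)·33 ≡ 1 (mod 58), i.e. 33^(-1) ≡ -7 ≡ 51 (mod 58).
Check: 33 × 51 = 1683 ≡ 1 (mod 58)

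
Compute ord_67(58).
22

67 is prime, so ord(58) divides φ(67) = 66.
Divisors of 66: 1, 2, 3, 6, 11, 22, 33, 66.
Repeated squaring: 58^1 ≡ 58, 58^2 ≡ 14, 58^4 ≡ 62, 58^8 ≡ 25, 58^16 ≡ 22, 58^32 ≡ 15, 58^64 ≡ 24 (mod 67).
Test 58^d mod 67 for each divisor d in increasing order:
58^1 ≡ 58
58^2 ≡ 14
58^3 = 58^2·58^1 ≡ 8
58^6 = 58^4·58^2 ≡ 64
58^11 = 58^8·58^2·58^1 ≡ 66
58^22 = 58^16·58^4·58^2 ≡ 1  ← first divisor giving 1
The order is 22.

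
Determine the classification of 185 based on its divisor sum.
deficient

Proper divisors of 185: sum = 1 + 5 + 37 = 43
Since 43 < 185, 185 is deficient.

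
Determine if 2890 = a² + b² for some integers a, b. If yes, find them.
9² + 53² (a=9, b=53)

Factorization: 2890 = 2 × 5 × 17^2
By Fermat: n is sum of two squares iff every prime p ≡ 3 (mod 4) appears to even power.
All primes ≡ 3 (mod 4) appear to even power.
Search a = 0, 1, 2, … for 2890 - a² a perfect square: first hit at a = 9: 2890 - 81 = 2809 = 53².
2890 = 9² + 53² = 81 + 2809 ✓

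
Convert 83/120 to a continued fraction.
[0; 1, 2, 4, 9]

Euclidean algorithm steps:
83 = 0 × 120 + 83
120 = 1 × 83 + 37
83 = 2 × 37 + 9
37 = 4 × 9 + 1
9 = 9 × 1 + 0
Continued fraction: [0; 1, 2, 4, 9]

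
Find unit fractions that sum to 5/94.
1/19 + 1/1786

Greedy algorithm:
5/94: ceiling(94/5) = 19, use 1/19
1/1786: ceiling(1786/1) = 1786, use 1/1786
Result: 5/94 = 1/19 + 1/1786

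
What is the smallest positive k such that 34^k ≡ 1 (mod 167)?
166

167 is prime, so ord(34) divides φ(167) = 166.
Divisors of 166: 1, 2, 83, 166.
Repeated squaring: 34^1 ≡ 34, 34^2 ≡ 154, 34^4 ≡ 2, 34^8 ≡ 4, 34^16 ≡ 16, 34^32 ≡ 89, 34^64 ≡ 72, 34^128 ≡ 7 (mod 167).
Test 34^d mod 167 for each divisor d in increasing order:
34^1 ≡ 34
34^2 ≡ 154
34^83 = 34^64·34^16·34^2·34^1 ≡ 166
34^166 = 34^128·34^32·34^4·34^2 ≡ 1  ← first divisor giving 1
The order is 166.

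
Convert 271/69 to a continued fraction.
[3; 1, 12, 1, 4]

Euclidean algorithm steps:
271 = 3 × 69 + 64
69 = 1 × 64 + 5
64 = 12 × 5 + 4
5 = 1 × 4 + 1
4 = 4 × 1 + 0
Continued fraction: [3; 1, 12, 1, 4]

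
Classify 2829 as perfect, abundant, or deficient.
deficient

Proper divisors of 2829: sum = 1 + 3 + 23 + 41 + 69 + 123 + 943 = 1203
Since 1203 < 2829, 2829 is deficient.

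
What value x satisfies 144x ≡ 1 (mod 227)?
134

gcd(144, 227) = 1, so the inverse exists.
Extended Euclidean algorithm on (227, 144):
227 = 1 × 144 + 83  ⟹  83 = (1)·227 + (-1)·144
144 = 1 × 83 + 61  ⟹  61 = (-1)·227 + (2)·144
83 = 1 × 61 + 22  ⟹  22 = (2)·227 + (-3)·144
61 = 2 × 22 + 17  ⟹  17 = (-5)·227 + (8)·144
22 = 1 × 17 + 5  ⟹  5 = (7)·227 + (-11)·144
17 = 3 × 5 + 2  ⟹  2 = (-26)·227 + (41)·144
5 = 2 × 2 + 1  ⟹  1 = (59)·227 + (-93)·144
So (-93)·144 ≡ 1 (mod 227), i.e. 144^(-1) ≡ -93 ≡ 134 (mod 227).
Check: 144 × 134 = 19296 ≡ 1 (mod 227)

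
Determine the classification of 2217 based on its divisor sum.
deficient

Proper divisors of 2217: sum = 1 + 3 + 739 = 743
Since 743 < 2217, 2217 is deficient.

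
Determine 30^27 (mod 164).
76

Repeated squaring. Binary of 27 = 11011.
30^1 ≡ 30 (mod 164); 30^2 ≡ 80 (mod 164); 30^4 ≡ 4 (mod 164); 30^8 ≡ 16 (mod 164); 30^16 ≡ 92 (mod 164)
30^27 = 30^1 × 30^2 × 30^8 × 30^16 ≡ 76 (mod 164)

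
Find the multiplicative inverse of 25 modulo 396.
301

gcd(25, 396) = 1, so the inverse exists.
Extended Euclidean algorithm on (396, 25):
396 = 15 × 25 + 21  ⟹  21 = (1)·396 + (-15)·25
25 = 1 × 21 + 4  ⟹  4 = (-1)·396 + (16)·25
21 = 5 × 4 + 1  ⟹  1 = (6)·396 + (-95)·25
So (-95)·25 ≡ 1 (mod 396), i.e. 25^(-1) ≡ -95 ≡ 301 (mod 396).
Check: 25 × 301 = 7525 ≡ 1 (mod 396)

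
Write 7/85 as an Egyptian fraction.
1/13 + 1/185 + 1/40885

Greedy algorithm:
7/85: ceiling(85/7) = 13, use 1/13
6/1105: ceiling(1105/6) = 185, use 1/185
1/40885: ceiling(40885/1) = 40885, use 1/40885
Result: 7/85 = 1/13 + 1/185 + 1/40885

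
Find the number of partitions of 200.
3972999029388

p(n) counts ways to write n as a sum of positive integers (order ignored).
Euler's pentagonal recurrence: p(k) = p(k-1) + p(k-2) - p(k-5) - p(k-7) + p(k-12) + p(k-15) - ... (offsets j(3j∓1)/2, signs ++--, p(0)=1, p(<0)=0).
DP table for k = 0..199: p(0)=1, p(1)=1, p(2)=2, p(3)=3, p(4)=5, p(5)=7, p(6)=11, p(7)=15, p(8)=22, p(9)=30, p(10)=42, p(11)=56, p(12)=77, p(13)=101, p(14)=135, p(15)=176, p(16)=231, p(17)=297, p(18)=385, p(19)=490, p(20)=627, p(21)=792, p(22)=1002, p(23)=1255, p(24)=1575, p(25)=1958, p(26)=2436, p(27)=3010, p(28)=3718, p(29)=4565, p(30)=5604, p(31)=6842, p(32)=8349, p(33)=10143, p(34)=12310, p(35)=14883, p(36)=17977, p(37)=21637, p(38)=26015, p(39)=31185, p(40)=37338, p(41)=44583, p(42)=53174, p(43)=63261, p(44)=75175, p(45)=89134, p(46)=105558, p(47)=124754, p(48)=147273, p(49)=173525, p(50)=204226, p(51)=239943, p(52)=281589, p(53)=329931, p(54)=386155, p(55)=451276, p(56)=526823, p(57)=614154, p(58)=715220, p(59)=831820, p(60)=966467, p(61)=1121505, p(62)=1300156, p(63)=1505499, p(64)=1741630, p(65)=2012558, p(66)=2323520, p(67)=2679689, p(68)=3087735, p(69)=3554345, p(70)=4087968, p(71)=4697205, p(72)=5392783, p(73)=6185689, p(74)=7089500, p(75)=8118264, p(76)=9289091, p(77)=10619863, p(78)=12132164, p(79)=13848650, p(80)=15796476, p(81)=18004327, p(82)=20506255, p(83)=23338469, p(84)=26543660, p(85)=30167357, p(86)=34262962, p(87)=38887673, p(88)=44108109, p(89)=49995925, p(90)=56634173, p(91)=64112359, p(92)=72533807, p(93)=82010177, p(94)=92669720, p(95)=104651419, p(96)=118114304, p(97)=133230930, p(98)=150198136, p(99)=169229875, p(100)=190569292, p(101)=214481126, p(102)=241265379, p(103)=271248950, p(104)=304801365, p(105)=342325709, p(106)=384276336, p(107)=431149389, p(108)=483502844, p(109)=541946240, p(110)=607163746, p(111)=679903203, p(112)=761002156, p(113)=851376628, p(114)=952050665, p(115)=1064144451, p(116)=1188908248, p(117)=1327710076, p(118)=1482074143, p(119)=1653668665, p(120)=1844349560, p(121)=2056148051, p(122)=2291320912, p(123)=2552338241, p(124)=2841940500, p(125)=3163127352, p(126)=3519222692, p(127)=3913864295, p(128)=4351078600, p(129)=4835271870, p(130)=5371315400, p(131)=5964539504, p(132)=6620830889, p(133)=7346629512, p(134)=8149040695, p(135)=9035836076, p(136)=10015581680, p(137)=11097645016, p(138)=12292341831, p(139)=13610949895, p(140)=15065878135, p(141)=16670689208, p(142)=18440293320, p(143)=20390982757, p(144)=22540654445, p(145)=24908858009, p(146)=27517052599, p(147)=30388671978, p(148)=33549419497, p(149)=37027355200, p(150)=40853235313, p(151)=45060624582, p(152)=49686288421, p(153)=54770336324, p(154)=60356673280, p(155)=66493182097, p(156)=73232243759, p(157)=80630964769, p(158)=88751778802, p(159)=97662728555, p(160)=107438159466, p(161)=118159068427, p(162)=129913904637, p(163)=142798995930, p(164)=156919475295, p(165)=172389800255, p(166)=189334822579, p(167)=207890420102, p(168)=228204732751, p(169)=250438925115, p(170)=274768617130, p(171)=301384802048, p(172)=330495499613, p(173)=362326859895, p(174)=397125074750, p(175)=435157697830, p(176)=476715857290, p(177)=522115831195, p(178)=571701605655, p(179)=625846753120, p(180)=684957390936, p(181)=749474411781, p(182)=819876908323, p(183)=896684817527, p(184)=980462880430, p(185)=1071823774337, p(186)=1171432692373, p(187)=1280011042268, p(188)=1398341745571, p(189)=1527273599625, p(190)=1667727404093, p(191)=1820701100652, p(192)=1987276856363, p(193)=2168627105469, p(194)=2366022741845, p(195)=2580840212973, p(196)=2814570987591, p(197)=3068829878530, p(198)=3345365983698, p(199)=3646072432125.
Final step: p(200) = p(199) + p(198) - p(195) - p(193) + p(188) + p(185) - p(178) - p(174) + p(165) + p(160) - p(149) - p(143) + p(130) + p(123) - p(108) - p(100) + p(83) + p(74) - p(55) - p(45) + p(24) + p(13)
= 3646072432125 + 3345365983698 - 2580840212973 - 2168627105469 + 1398341745571 + 1071823774337 - 571701605655 - 397125074750 + 172389800255 + 107438159466 - 37027355200 - 20390982757 + 5371315400 + 2552338241 - 483502844 - 190569292 + 23338469 + 7089500 - 451276 - 89134 + 1575 + 101
= 3972999029388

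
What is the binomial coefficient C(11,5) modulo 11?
0

Using Lucas' theorem:
Write n=11 and k=5 in base 11:
n in base 11: [1, 0]
k in base 11: [0, 5]
C(11,5) mod 11 = ∏ C(n_i, k_i) mod 11
Digit binomials (mod 11): C(1,0) = 1; C(0,5) = 0 (k_i > n_i)
Product: 1 × 0 = 0 ≡ 0 (mod 11)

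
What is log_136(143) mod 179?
45

Baby-step giant-step with step n = ⌈√179⌉ = 14.
Baby steps 136^j mod 179 (j:value) for j=0..13: 0:1, 1:136, 2:59, 3:148, 4:80, 5:140, 6:66, 7:26, 8:135, 9:102, 10:89, 11:111, 12:60, 13:105.
Giant-step multiplier: 136^(-14) ≡ 136^(178-14) = 136^164 ≡ 85 (mod 179).
Giant steps γ_i = 143·85^i mod 179: γ_0=143, γ_1=162, γ_2=166, γ_3=148 (in table at j=3).
x = i·n + j = 3·14 + 3 = 45.
Check: 136^45 ≡ 143 (mod 179).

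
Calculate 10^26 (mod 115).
110

Repeated squaring. Binary of 26 = 11010.
10^1 ≡ 10 (mod 115); 10^2 ≡ 100 (mod 115); 10^4 ≡ 110 (mod 115); 10^8 ≡ 25 (mod 115); 10^16 ≡ 50 (mod 115)
10^26 = 10^2 × 10^8 × 10^16 ≡ 110 (mod 115)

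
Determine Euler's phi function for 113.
112

113 = 113
φ(n) = n × ∏(1 - 1/p) for each prime p dividing n
φ(113) = 113 × (1 - 1/113) = 112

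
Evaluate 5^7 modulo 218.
81

Repeated squaring. Binary of 7 = 111.
5^1 ≡ 5 (mod 218); 5^2 ≡ 25 (mod 218); 5^4 ≡ 189 (mod 218)
5^7 = 5^1 × 5^2 × 5^4 ≡ 81 (mod 218)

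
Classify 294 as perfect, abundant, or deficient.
abundant

Proper divisors of 294: sum = 1 + 2 + 3 + 6 + 7 + 14 + 21 + 42 + 49 + 98 + 147 = 390
Since 390 > 294, 294 is abundant.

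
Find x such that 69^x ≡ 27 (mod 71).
48

Baby-step giant-step with step n = ⌈√71⌉ = 9.
Baby steps 69^j mod 71 (j:value) for j=0..8: 0:1, 1:69, 2:4, 3:63, 4:16, 5:39, 6:64, 7:14, 8:43.
Giant-step multiplier: 69^(-9) ≡ 69^(70-9) = 69^61 ≡ 52 (mod 71).
Giant steps γ_i = 27·52^i mod 71: γ_0=27, γ_1=55, γ_2=20, γ_3=46, γ_4=49, γ_5=63 (in table at j=3).
x = i·n + j = 5·9 + 3 = 48.
Check: 69^48 ≡ 27 (mod 71).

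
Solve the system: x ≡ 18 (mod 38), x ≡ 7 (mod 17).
398

Using Chinese Remainder Theorem:
M = 38 × 17 = 646
M1 = 17, M2 = 38
y1 = 17^(-1) mod 38 = 9
y2 = 38^(-1) mod 17 = 13
x = (18×17×9 + 7×38×13) mod 646 = 398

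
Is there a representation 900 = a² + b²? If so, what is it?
0² + 30² (a=0, b=30)

Factorization: 900 = 2^2 × 3^2 × 5^2
By Fermat: n is sum of two squares iff every prime p ≡ 3 (mod 4) appears to even power.
All primes ≡ 3 (mod 4) appear to even power.
Search a = 0, 1, 2, … for 900 - a² a perfect square: first hit at a = 0: 900 - 0 = 900 = 30².
900 = 0² + 30² = 0 + 900 ✓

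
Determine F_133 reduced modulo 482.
249

Matrix identity: Q^n = [[F_(n+1), F_n], [F_n, F_(n-1)]] with Q = [[1,1],[1,0]].
n = 133 = 10000101₂. Square-and-multiply, entries mod 482:
Q^1 = [[1,1],[1,0]]
Q^2 = (Q^1)² = [[2,1],[1,1]]
Q^4 = (Q^2)² = [[5,3],[3,2]]
Q^8 = (Q^4)² = [[34,21],[21,13]]
Q^16 = (Q^8)² = [[151,23],[23,128]]
Q^33 = (Q^16)²·Q = [[345,194],[194,151]]
Q^66 = (Q^33)² = [[11,306],[306,187]]
Q^133 = (Q^66)²·Q = [[105,249],[249,338]]
F_133 mod 482 = Q^133[0][1] = 249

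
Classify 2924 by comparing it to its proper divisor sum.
deficient

Proper divisors of 2924: sum = 1 + 2 + 4 + 17 + 34 + 43 + 68 + 86 + 172 + 731 + 1462 = 2620
Since 2620 < 2924, 2924 is deficient.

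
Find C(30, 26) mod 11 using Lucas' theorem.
4

Using Lucas' theorem:
Write n=30 and k=26 in base 11:
n in base 11: [2, 8]
k in base 11: [2, 4]
C(30,26) mod 11 = ∏ C(n_i, k_i) mod 11
Digit binomials (mod 11): C(2,2) = 1; C(8,4) = 70 ≡ 4
Product: 1 × 4 = 4 ≡ 4 (mod 11)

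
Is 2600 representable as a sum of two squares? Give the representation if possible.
10² + 50² (a=10, b=50)

Factorization: 2600 = 2^3 × 5^2 × 13
By Fermat: n is sum of two squares iff every prime p ≡ 3 (mod 4) appears to even power.
All primes ≡ 3 (mod 4) appear to even power.
Search a = 0, 1, 2, … for 2600 - a² a perfect square: first hit at a = 10: 2600 - 100 = 2500 = 50².
2600 = 10² + 50² = 100 + 2500 ✓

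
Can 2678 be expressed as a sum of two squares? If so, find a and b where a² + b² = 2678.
Not possible

Factorization: 2678 = 2 × 13 × 103
By Fermat: n is sum of two squares iff every prime p ≡ 3 (mod 4) appears to even power.
Prime(s) ≡ 3 (mod 4) with odd exponent: [(103, 1)]
Therefore 2678 cannot be expressed as a² + b².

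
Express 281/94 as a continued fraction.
[2; 1, 93]

Euclidean algorithm steps:
281 = 2 × 94 + 93
94 = 1 × 93 + 1
93 = 93 × 1 + 0
Continued fraction: [2; 1, 93]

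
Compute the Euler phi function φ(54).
18

54 = 2 × 3^3
φ(n) = n × ∏(1 - 1/p) for each prime p dividing n
φ(54) = 54 × (1 - 1/2) × (1 - 1/3) = 18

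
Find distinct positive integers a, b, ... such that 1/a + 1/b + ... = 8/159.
1/20 + 1/3180

Greedy algorithm:
8/159: ceiling(159/8) = 20, use 1/20
1/3180: ceiling(3180/1) = 3180, use 1/3180
Result: 8/159 = 1/20 + 1/3180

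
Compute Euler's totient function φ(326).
162

326 = 2 × 163
φ(n) = n × ∏(1 - 1/p) for each prime p dividing n
φ(326) = 326 × (1 - 1/2) × (1 - 1/163) = 162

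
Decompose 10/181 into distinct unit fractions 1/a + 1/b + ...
1/19 + 1/383 + 1/164643 + 1/30979626728 + 1/1343632181057717153650 + 1/4513368594934795027706292595632586553652600

Greedy algorithm:
10/181: ceiling(181/10) = 19, use 1/19
9/3439: ceiling(3439/9) = 383, use 1/383
8/1317137: ceiling(1317137/8) = 164643, use 1/164643
7/216857387091: ceiling(216857387091/7) = 30979626728, use 1/30979626728
5/6718160905288585768248: ceiling(6718160905288585768248/5) = 1343632181057717153650, use 1/1343632181057717153650
1/4513368594934795027706292595632586553652600: ceiling(4513368594934795027706292595632586553652600/1) = 4513368594934795027706292595632586553652600, use 1/4513368594934795027706292595632586553652600
Result: 10/181 = 1/19 + 1/383 + 1/164643 + 1/30979626728 + 1/1343632181057717153650 + 1/4513368594934795027706292595632586553652600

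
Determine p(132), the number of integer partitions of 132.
6620830889

p(n) counts ways to write n as a sum of positive integers (order ignored).
Euler's pentagonal recurrence: p(k) = p(k-1) + p(k-2) - p(k-5) - p(k-7) + p(k-12) + p(k-15) - ... (offsets j(3j∓1)/2, signs ++--, p(0)=1, p(<0)=0).
DP table for k = 0..131: p(0)=1, p(1)=1, p(2)=2, p(3)=3, p(4)=5, p(5)=7, p(6)=11, p(7)=15, p(8)=22, p(9)=30, p(10)=42, p(11)=56, p(12)=77, p(13)=101, p(14)=135, p(15)=176, p(16)=231, p(17)=297, p(18)=385, p(19)=490, p(20)=627, p(21)=792, p(22)=1002, p(23)=1255, p(24)=1575, p(25)=1958, p(26)=2436, p(27)=3010, p(28)=3718, p(29)=4565, p(30)=5604, p(31)=6842, p(32)=8349, p(33)=10143, p(34)=12310, p(35)=14883, p(36)=17977, p(37)=21637, p(38)=26015, p(39)=31185, p(40)=37338, p(41)=44583, p(42)=53174, p(43)=63261, p(44)=75175, p(45)=89134, p(46)=105558, p(47)=124754, p(48)=147273, p(49)=173525, p(50)=204226, p(51)=239943, p(52)=281589, p(53)=329931, p(54)=386155, p(55)=451276, p(56)=526823, p(57)=614154, p(58)=715220, p(59)=831820, p(60)=966467, p(61)=1121505, p(62)=1300156, p(63)=1505499, p(64)=1741630, p(65)=2012558, p(66)=2323520, p(67)=2679689, p(68)=3087735, p(69)=3554345, p(70)=4087968, p(71)=4697205, p(72)=5392783, p(73)=6185689, p(74)=7089500, p(75)=8118264, p(76)=9289091, p(77)=10619863, p(78)=12132164, p(79)=13848650, p(80)=15796476, p(81)=18004327, p(82)=20506255, p(83)=23338469, p(84)=26543660, p(85)=30167357, p(86)=34262962, p(87)=38887673, p(88)=44108109, p(89)=49995925, p(90)=56634173, p(91)=64112359, p(92)=72533807, p(93)=82010177, p(94)=92669720, p(95)=104651419, p(96)=118114304, p(97)=133230930, p(98)=150198136, p(99)=169229875, p(100)=190569292, p(101)=214481126, p(102)=241265379, p(103)=271248950, p(104)=304801365, p(105)=342325709, p(106)=384276336, p(107)=431149389, p(108)=483502844, p(109)=541946240, p(110)=607163746, p(111)=679903203, p(112)=761002156, p(113)=851376628, p(114)=952050665, p(115)=1064144451, p(116)=1188908248, p(117)=1327710076, p(118)=1482074143, p(119)=1653668665, p(120)=1844349560, p(121)=2056148051, p(122)=2291320912, p(123)=2552338241, p(124)=2841940500, p(125)=3163127352, p(126)=3519222692, p(127)=3913864295, p(128)=4351078600, p(129)=4835271870, p(130)=5371315400, p(131)=5964539504.
Final step: p(132) = p(131) + p(130) - p(127) - p(125) + p(120) + p(117) - p(110) - p(106) + p(97) + p(92) - p(81) - p(75) + p(62) + p(55) - p(40) - p(32) + p(15) + p(6)
= 5964539504 + 5371315400 - 3913864295 - 3163127352 + 1844349560 + 1327710076 - 607163746 - 384276336 + 133230930 + 72533807 - 18004327 - 8118264 + 1300156 + 451276 - 37338 - 8349 + 176 + 11
= 6620830889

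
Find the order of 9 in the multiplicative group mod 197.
98

197 is prime, so ord(9) divides φ(197) = 196.
Divisors of 196: 1, 2, 4, 7, 14, 28, 49, 98, 196.
Repeated squaring: 9^1 ≡ 9, 9^2 ≡ 81, 9^4 ≡ 60, 9^8 ≡ 54, 9^16 ≡ 158, 9^32 ≡ 142, 9^64 ≡ 70, 9^128 ≡ 172 (mod 197).
Test 9^d mod 197 for each divisor d in increasing order:
9^1 ≡ 9
9^2 ≡ 81
9^4 ≡ 60
9^7 = 9^4·9^2·9^1 ≡ 6
9^14 = 9^8·9^4·9^2 ≡ 36
9^28 = 9^16·9^8·9^4 ≡ 114
9^49 = 9^32·9^16·9^1 ≡ 196
9^98 = 9^64·9^32·9^2 ≡ 1  ← first divisor giving 1
The order is 98.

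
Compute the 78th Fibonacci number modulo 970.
654

Matrix identity: Q^n = [[F_(n+1), F_n], [F_n, F_(n-1)]] with Q = [[1,1],[1,0]].
n = 78 = 1001110₂. Square-and-multiply, entries mod 970:
Q^1 = [[1,1],[1,0]]
Q^2 = (Q^1)² = [[2,1],[1,1]]
Q^4 = (Q^2)² = [[5,3],[3,2]]
Q^9 = (Q^4)²·Q = [[55,34],[34,21]]
Q^19 = (Q^9)²·Q = [[945,301],[301,644]]
Q^39 = (Q^19)²·Q = [[125,46],[46,79]]
Q^78 = (Q^39)² = [[281,654],[654,597]]
F_78 mod 970 = Q^78[0][1] = 654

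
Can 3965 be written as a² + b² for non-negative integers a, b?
11² + 62² (a=11, b=62)

Factorization: 3965 = 5 × 13 × 61
By Fermat: n is sum of two squares iff every prime p ≡ 3 (mod 4) appears to even power.
All primes ≡ 3 (mod 4) appear to even power.
Search a = 0, 1, 2, … for 3965 - a² a perfect square: first hit at a = 11: 3965 - 121 = 3844 = 62².
3965 = 11² + 62² = 121 + 3844 ✓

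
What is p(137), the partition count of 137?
11097645016

p(n) counts ways to write n as a sum of positive integers (order ignored).
Euler's pentagonal recurrence: p(k) = p(k-1) + p(k-2) - p(k-5) - p(k-7) + p(k-12) + p(k-15) - ... (offsets j(3j∓1)/2, signs ++--, p(0)=1, p(<0)=0).
DP table for k = 0..136: p(0)=1, p(1)=1, p(2)=2, p(3)=3, p(4)=5, p(5)=7, p(6)=11, p(7)=15, p(8)=22, p(9)=30, p(10)=42, p(11)=56, p(12)=77, p(13)=101, p(14)=135, p(15)=176, p(16)=231, p(17)=297, p(18)=385, p(19)=490, p(20)=627, p(21)=792, p(22)=1002, p(23)=1255, p(24)=1575, p(25)=1958, p(26)=2436, p(27)=3010, p(28)=3718, p(29)=4565, p(30)=5604, p(31)=6842, p(32)=8349, p(33)=10143, p(34)=12310, p(35)=14883, p(36)=17977, p(37)=21637, p(38)=26015, p(39)=31185, p(40)=37338, p(41)=44583, p(42)=53174, p(43)=63261, p(44)=75175, p(45)=89134, p(46)=105558, p(47)=124754, p(48)=147273, p(49)=173525, p(50)=204226, p(51)=239943, p(52)=281589, p(53)=329931, p(54)=386155, p(55)=451276, p(56)=526823, p(57)=614154, p(58)=715220, p(59)=831820, p(60)=966467, p(61)=1121505, p(62)=1300156, p(63)=1505499, p(64)=1741630, p(65)=2012558, p(66)=2323520, p(67)=2679689, p(68)=3087735, p(69)=3554345, p(70)=4087968, p(71)=4697205, p(72)=5392783, p(73)=6185689, p(74)=7089500, p(75)=8118264, p(76)=9289091, p(77)=10619863, p(78)=12132164, p(79)=13848650, p(80)=15796476, p(81)=18004327, p(82)=20506255, p(83)=23338469, p(84)=26543660, p(85)=30167357, p(86)=34262962, p(87)=38887673, p(88)=44108109, p(89)=49995925, p(90)=56634173, p(91)=64112359, p(92)=72533807, p(93)=82010177, p(94)=92669720, p(95)=104651419, p(96)=118114304, p(97)=133230930, p(98)=150198136, p(99)=169229875, p(100)=190569292, p(101)=214481126, p(102)=241265379, p(103)=271248950, p(104)=304801365, p(105)=342325709, p(106)=384276336, p(107)=431149389, p(108)=483502844, p(109)=541946240, p(110)=607163746, p(111)=679903203, p(112)=761002156, p(113)=851376628, p(114)=952050665, p(115)=1064144451, p(116)=1188908248, p(117)=1327710076, p(118)=1482074143, p(119)=1653668665, p(120)=1844349560, p(121)=2056148051, p(122)=2291320912, p(123)=2552338241, p(124)=2841940500, p(125)=3163127352, p(126)=3519222692, p(127)=3913864295, p(128)=4351078600, p(129)=4835271870, p(130)=5371315400, p(131)=5964539504, p(132)=6620830889, p(133)=7346629512, p(134)=8149040695, p(135)=9035836076, p(136)=10015581680.
Final step: p(137) = p(136) + p(135) - p(132) - p(130) + p(125) + p(122) - p(115) - p(111) + p(102) + p(97) - p(86) - p(80) + p(67) + p(60) - p(45) - p(37) + p(20) + p(11)
= 10015581680 + 9035836076 - 6620830889 - 5371315400 + 3163127352 + 2291320912 - 1064144451 - 679903203 + 241265379 + 133230930 - 34262962 - 15796476 + 2679689 + 966467 - 89134 - 21637 + 627 + 56
= 11097645016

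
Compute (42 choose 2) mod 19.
6

Using Lucas' theorem:
Write n=42 and k=2 in base 19:
n in base 19: [2, 4]
k in base 19: [0, 2]
C(42,2) mod 19 = ∏ C(n_i, k_i) mod 19
Digit binomials (mod 19): C(2,0) = 1; C(4,2) = 6
Product: 1 × 6 = 6 ≡ 6 (mod 19)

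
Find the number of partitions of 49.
173525

p(n) counts ways to write n as a sum of positive integers (order ignored).
Euler's pentagonal recurrence: p(k) = p(k-1) + p(k-2) - p(k-5) - p(k-7) + p(k-12) + p(k-15) - ... (offsets j(3j∓1)/2, signs ++--, p(0)=1, p(<0)=0).
DP table for k = 0..48: p(0)=1, p(1)=1, p(2)=2, p(3)=3, p(4)=5, p(5)=7, p(6)=11, p(7)=15, p(8)=22, p(9)=30, p(10)=42, p(11)=56, p(12)=77, p(13)=101, p(14)=135, p(15)=176, p(16)=231, p(17)=297, p(18)=385, p(19)=490, p(20)=627, p(21)=792, p(22)=1002, p(23)=1255, p(24)=1575, p(25)=1958, p(26)=2436, p(27)=3010, p(28)=3718, p(29)=4565, p(30)=5604, p(31)=6842, p(32)=8349, p(33)=10143, p(34)=12310, p(35)=14883, p(36)=17977, p(37)=21637, p(38)=26015, p(39)=31185, p(40)=37338, p(41)=44583, p(42)=53174, p(43)=63261, p(44)=75175, p(45)=89134, p(46)=105558, p(47)=124754, p(48)=147273.
Final step: p(49) = p(48) + p(47) - p(44) - p(42) + p(37) + p(34) - p(27) - p(23) + p(14) + p(9)
= 147273 + 124754 - 75175 - 53174 + 21637 + 12310 - 3010 - 1255 + 135 + 30
= 173525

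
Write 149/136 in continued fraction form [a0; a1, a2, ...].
[1; 10, 2, 6]

Euclidean algorithm steps:
149 = 1 × 136 + 13
136 = 10 × 13 + 6
13 = 2 × 6 + 1
6 = 6 × 1 + 0
Continued fraction: [1; 10, 2, 6]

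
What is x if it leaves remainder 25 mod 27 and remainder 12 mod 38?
430

Using Chinese Remainder Theorem:
M = 27 × 38 = 1026
M1 = 38, M2 = 27
y1 = 38^(-1) mod 27 = 5
y2 = 27^(-1) mod 38 = 31
x = (25×38×5 + 12×27×31) mod 1026 = 430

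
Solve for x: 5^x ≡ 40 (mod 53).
42

Baby-step giant-step with step n = ⌈√53⌉ = 8.
Baby steps 5^j mod 53 (j:value) for j=0..7: 0:1, 1:5, 2:25, 3:19, 4:42, 5:51, 6:43, 7:3.
Giant-step multiplier: 5^(-8) ≡ 5^(52-8) = 5^44 ≡ 46 (mod 53).
Giant steps γ_i = 40·46^i mod 53: γ_0=40, γ_1=38, γ_2=52, γ_3=7, γ_4=4, γ_5=25 (in table at j=2).
x = i·n + j = 5·8 + 2 = 42.
Check: 5^42 ≡ 40 (mod 53).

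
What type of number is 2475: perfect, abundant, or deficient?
deficient

Proper divisors of 2475: sum = 1 + 3 + 5 + 9 + 11 + 15 + 25 + 33 + ... + 225 + 275 + 495 + 825 (17 divisors) = 2361
Since 2361 < 2475, 2475 is deficient.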